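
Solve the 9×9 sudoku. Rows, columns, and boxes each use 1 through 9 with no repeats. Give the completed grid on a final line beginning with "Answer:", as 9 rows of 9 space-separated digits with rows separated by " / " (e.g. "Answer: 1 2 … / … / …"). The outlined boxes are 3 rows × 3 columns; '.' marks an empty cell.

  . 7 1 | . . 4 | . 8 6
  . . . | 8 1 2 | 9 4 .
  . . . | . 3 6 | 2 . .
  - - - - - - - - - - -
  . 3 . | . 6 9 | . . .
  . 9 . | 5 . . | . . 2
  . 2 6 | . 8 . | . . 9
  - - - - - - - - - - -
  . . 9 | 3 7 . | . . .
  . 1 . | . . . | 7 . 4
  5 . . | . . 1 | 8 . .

Step 1. [r4c3∈{4,5,7,8}] in box 4, 5 fits only at r4c3 ⇒ r4c3=5.
Step 2. [r5c5∈{4}] r5c5 has the single candidate 4. So r5c5=4.
Step 3. [r2c3∈{3}] nothing but 3 survives at r2c3, so r2c3=3.
Step 4. [r1c4∈{9}] r1c4 is down to just 9, so r1c4=9.
Step 5. [r9c4∈{2,4,6}] 4 has one home in col 4: r9c4, so r9c4=4.
Step 6. [r9c2∈{6}] r9c2 is down to just 6. So r9c2=6.
Step 7. [r2c9∈{5,7}] in row 2, 7 fits only at r2c9 ⇒ r2c9=7.
Step 8. [r4c4∈{1,2,7}] in row 4, 2 fits only at r4c4. So r4c4=2.
Step 9. [r6c4∈{1,7}] across col 4, 1 lands solely at r6c4 ⇒ r6c4=1.
Step 10. [r3c3∈{4,8}] r3c3 is the only open cell in col 3 admitting 4. So r3c3=4.
Step 11. [r8c1∈{2,3,8}] col 1 places 3 nowhere but r8c1, so r8c1=3.
Step 12. [r1c7∈{3,5}] across row 1, 3 lands solely at r1c7, so r1c7=3.
Step 13. [r7c2∈{4,8}] r7c2 is the only open cell in col 2 admitting 4. So r7c2=4.
Step 14. [r9c3∈{2,7}] across row 9, 7 lands solely at r9c3, so r9c3=7.
Step 15. [r8c3∈{2,8}] 2 has one home in col 3: r8c3. So r8c3=2.
Step 16. [r7c8∈{1,2,5,6}] 2 has one home in row 7: r7c8, so r7c8=2.
Step 17. [r7c7∈{1,5,6}] across row 7, 6 lands solely at r7c7 ⇒ r7c7=6.
Step 18. [r5c7∈{1}] r5c7 has the single candidate 1, so r5c7=1.
Step 19. [r7c1∈{8}] r7c1's peers cover all but 8, so r7c1=8.
Step 20. [r5c1∈{7}] nothing but 7 survives at r5c1. So r5c1=7.
Step 21. [r7c6∈{5}] nothing but 5 survives at r7c6. So r7c6=5.
Step 22. [r3c9∈{1,5}] 5 has one home in col 9: r3c9. So r3c9=5.
Step 23. [r8c8∈{5,9}] in row 8, 5 fits only at r8c8 ⇒ r8c8=5.
Step 24. [r4c7∈{4}] r4c7's peers cover all but 4 ⇒ r4c7=4.
Step 25. [r9c8∈{3,9}] r9c8 is the only open cell in col 8 admitting 9 ⇒ r9c8=9.
Step 26. [r6c6∈{3,7}] 7 has one home in col 6: r6c6, so r6c6=7.
Step 27. [r6c8∈{3}] r6c8's peers cover all but 3. So r6c8=3.
Step 28. [r8c5∈{9}] nothing but 9 survives at r8c5 ⇒ r8c5=9.
Step 29. [r5c8∈{6}] only 6 remains possible at r5c8, so r5c8=6.
Step 30. [r6c7∈{5}] only 5 remains possible at r6c7. So r6c7=5.
Step 31. [r2c1∈{6}] only 6 remains possible at r2c1 ⇒ r2c1=6.
Step 32. [r8c6∈{8}] r8c6 has the single candidate 8 ⇒ r8c6=8.
Step 33. [r8c4∈{6}] r8c4 has the single candidate 6, so r8c4=6.
Step 34. [r3c4∈{7}] r3c4 is down to just 7, so r3c4=7.
Step 35. [r2c2∈{5}] only 5 remains possible at r2c2. So r2c2=5.
Step 36. [r4c1∈{1}] nothing but 1 survives at r4c1. So r4c1=1.
Step 37. [r9c5∈{2}] r9c5 is down to just 2, so r9c5=2.
Step 38. [r1c1∈{2}] only 2 remains possible at r1c1. So r1c1=2.
Step 39. [r1c5∈{5}] r1c5 has the single candidate 5 ⇒ r1c5=5.
Step 40. [r9c9∈{3}] nothing but 3 survives at r9c9, so r9c9=3.
Step 41. [r5c6∈{3}] r5c6 has the single candidate 3, so r5c6=3.
Step 42. [r4c8∈{7}] only 7 remains possible at r4c8. So r4c8=7.
Step 43. [r3c2∈{8}] r3c2 has the single candidate 8, so r3c2=8.
Step 44. [r5c3∈{8}] nothing but 8 survives at r5c3. So r5c3=8.
Step 45. [r4c9∈{8}] r4c9 is down to just 8 ⇒ r4c9=8.
Step 46. [r3c1∈{9}] nothing but 9 survives at r3c1 ⇒ r3c1=9.
Step 47. [r6c1∈{4}] r6c1 has the single candidate 4 ⇒ r6c1=4.
Step 48. [r7c9∈{1}] r7c9 has the single candidate 1 ⇒ r7c9=1.
Step 49. [r3c8∈{1}] r3c8 has the single candidate 1, so r3c8=1.

Answer: 2 7 1 9 5 4 3 8 6 / 6 5 3 8 1 2 9 4 7 / 9 8 4 7 3 6 2 1 5 / 1 3 5 2 6 9 4 7 8 / 7 9 8 5 4 3 1 6 2 / 4 2 6 1 8 7 5 3 9 / 8 4 9 3 7 5 6 2 1 / 3 1 2 6 9 8 7 5 4 / 5 6 7 4 2 1 8 9 3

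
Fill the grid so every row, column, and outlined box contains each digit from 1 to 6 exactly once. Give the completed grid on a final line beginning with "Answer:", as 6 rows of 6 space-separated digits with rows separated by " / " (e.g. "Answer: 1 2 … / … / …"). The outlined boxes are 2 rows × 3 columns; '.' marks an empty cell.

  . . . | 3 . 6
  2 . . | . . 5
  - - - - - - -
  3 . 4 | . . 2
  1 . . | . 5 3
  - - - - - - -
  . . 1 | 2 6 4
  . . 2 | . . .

Step 1. [r5c1∈{5}] r5c1 is down to just 5. So r5c1=5.
Step 2. [r4c3∈{6}] only 6 remains possible at r4c3, so r4c3=6.
Step 3. [r3c5∈{1}] only 1 remains possible at r3c5. So r3c5=1.
Step 4. [r2c2∈{1,3,4,6}] 6 has one home in row 2: r2c2. So r2c2=6.
Step 5. [r1c1∈{4}] r1c1 has the single candidate 4. So r1c1=4.
Step 6. [r2c4∈{1,4}] row 2 places 1 nowhere but r2c4, so r2c4=1.
Step 7. [r6c5∈{3}] r6c5's peers cover all but 3, so r6c5=3.
Step 8. [r1c2∈{1,5}] 1 has one home in row 1: r1c2 ⇒ r1c2=1.
Step 9. [r6c1∈{6}] nothing but 6 survives at r6c1. So r6c1=6.
Step 10. [r3c2∈{5}] r3c2 is down to just 5 ⇒ r3c2=5.
Step 11. [r2c5∈{4}] r2c5's peers cover all but 4. So r2c5=4.
Step 12. [r1c5∈{2}] r1c5 is down to just 2, so r1c5=2.
Step 13. [r2c3∈{3}] r2c3 is down to just 3, so r2c3=3.
Step 14. [r4c4∈{4}] only 4 remains possible at r4c4, so r4c4=4.
Step 15. [r5c2∈{3}] r5c2's peers cover all but 3 ⇒ r5c2=3.
Step 16. [r6c2∈{4}] r6c2 is down to just 4, so r6c2=4.
Step 17. [r4c2∈{2}] r4c2 has the single candidate 2, so r4c2=2.
Step 18. [r6c6∈{1}] r6c6 is down to just 1, so r6c6=1.
Step 19. [r1c3∈{5}] nothing but 5 survives at r1c3. So r1c3=5.
Step 20. [r3c4∈{6}] only 6 remains possible at r3c4. So r3c4=6.
Step 21. [r6c4∈{5}] r6c4 has the single candidate 5, so r6c4=5.

Answer: 4 1 5 3 2 6 / 2 6 3 1 4 5 / 3 5 4 6 1 2 / 1 2 6 4 5 3 / 5 3 1 2 6 4 / 6 4 2 5 3 1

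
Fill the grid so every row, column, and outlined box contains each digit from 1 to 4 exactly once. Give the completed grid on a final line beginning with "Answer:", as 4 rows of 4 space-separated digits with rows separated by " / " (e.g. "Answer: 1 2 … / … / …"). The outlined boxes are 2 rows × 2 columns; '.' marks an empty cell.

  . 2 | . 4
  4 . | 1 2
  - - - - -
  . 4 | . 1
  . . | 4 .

Step 1. [r4c1∈{1,2,3}] across row 4, 2 lands solely at r4c1. So r4c1=2.
Step 2. [r3c1∈{3}] r3c1 has the single candidate 3. So r3c1=3.
Step 3. [r1c3∈{3}] r1c3 is down to just 3. So r1c3=3.
Step 4. [r2c2∈{3}] only 3 remains possible at r2c2. So r2c2=3.
Step 5. [r1c1∈{1}] r1c1's peers cover all but 1 ⇒ r1c1=1.
Step 6. [r4c2∈{1}] r4c2's peers cover all but 1 ⇒ r4c2=1.
Step 7. [r4c4∈{3}] r4c4 has the single candidate 3, so r4c4=3.
Step 8. [r3c3∈{2}] only 2 remains possible at r3c3. So r3c3=2.

Answer: 1 2 3 4 / 4 3 1 2 / 3 4 2 1 / 2 1 4 3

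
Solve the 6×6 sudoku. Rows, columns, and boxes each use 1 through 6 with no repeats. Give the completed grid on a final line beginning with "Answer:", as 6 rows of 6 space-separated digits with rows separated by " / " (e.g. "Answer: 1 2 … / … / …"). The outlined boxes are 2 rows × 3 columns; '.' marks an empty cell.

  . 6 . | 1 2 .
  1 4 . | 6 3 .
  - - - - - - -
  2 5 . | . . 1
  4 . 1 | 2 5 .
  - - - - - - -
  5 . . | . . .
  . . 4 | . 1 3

Step 1. [r5c6∈{2,4,6}] 2 has one home in col 6: r5c6, so r5c6=2.
Step 2. [r3c3∈{3,6}] box 3 places 6 nowhere but r3c3, so r3c3=6.
Step 3. [r5c4∈{4}] only 4 remains possible at r5c4. So r5c4=4.
Step 4. [r2c6∈{5}] r2c6's peers cover all but 5. So r2c6=5.
Step 5. [r5c3∈{3}] only 3 remains possible at r5c3, so r5c3=3.
Step 6. [r6c4∈{5}] r6c4 is down to just 5. So r6c4=5.
Step 7. [r2c3∈{2}] only 2 remains possible at r2c3, so r2c3=2.
Step 8. [r3c5∈{4}] only 4 remains possible at r3c5 ⇒ r3c5=4.
Step 9. [r5c2∈{1}] r5c2's peers cover all but 1 ⇒ r5c2=1.
Step 10. [r5c5∈{6}] nothing but 6 survives at r5c5. So r5c5=6.
Step 11. [r6c2∈{2}] only 2 remains possible at r6c2 ⇒ r6c2=2.
Step 12. [r3c4∈{3}] nothing but 3 survives at r3c4, so r3c4=3.
Step 13. [r6c1∈{6}] r6c1 has the single candidate 6. So r6c1=6.
Step 14. [r1c3∈{5}] nothing but 5 survives at r1c3 ⇒ r1c3=5.
Step 15. [r1c6∈{4}] r1c6 is down to just 4. So r1c6=4.
Step 16. [r4c2∈{3}] r4c2 has the single candidate 3 ⇒ r4c2=3.
Step 17. [r4c6∈{6}] only 6 remains possible at r4c6, so r4c6=6.
Step 18. [r1c1∈{3}] only 3 remains possible at r1c1, so r1c1=3.

Answer: 3 6 5 1 2 4 / 1 4 2 6 3 5 / 2 5 6 3 4 1 / 4 3 1 2 5 6 / 5 1 3 4 6 2 / 6 2 4 5 1 3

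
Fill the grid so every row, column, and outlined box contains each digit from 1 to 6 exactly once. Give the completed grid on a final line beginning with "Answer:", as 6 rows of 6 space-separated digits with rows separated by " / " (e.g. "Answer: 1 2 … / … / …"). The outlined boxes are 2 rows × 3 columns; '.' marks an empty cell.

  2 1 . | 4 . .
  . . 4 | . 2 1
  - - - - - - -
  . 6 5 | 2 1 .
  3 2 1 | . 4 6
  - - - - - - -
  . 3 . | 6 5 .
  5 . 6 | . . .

Step 1. [r2c4∈{3,5}] r2c4 is the only open cell in row 2 admitting 3. So r2c4=3.
Step 2. [r6c6∈{2,3,4}] row 6 places 2 nowhere but r6c6. So r6c6=2.
Step 3. [r5c6∈{4}] r5c6's peers cover all but 4. So r5c6=4.
Step 4. [r1c3∈{3}] r1c3 is down to just 3, so r1c3=3.
Step 5. [r1c5∈{6}] r1c5 is down to just 6. So r1c5=6.
Step 6. [r2c2∈{5}] nothing but 5 survives at r2c2, so r2c2=5.
Step 7. [r5c1∈{1}] only 1 remains possible at r5c1 ⇒ r5c1=1.
Step 8. [r6c5∈{3}] r6c5 has the single candidate 3, so r6c5=3.
Step 9. [r5c3∈{2}] r5c3 is down to just 2. So r5c3=2.
Step 10. [r4c4∈{5}] nothing but 5 survives at r4c4. So r4c4=5.
Step 11. [r6c4∈{1}] r6c4 is down to just 1. So r6c4=1.
Step 12. [r6c2∈{4}] r6c2 is down to just 4, so r6c2=4.
Step 13. [r2c1∈{6}] r2c1's peers cover all but 6, so r2c1=6.
Step 14. [r1c6∈{5}] nothing but 5 survives at r1c6 ⇒ r1c6=5.
Step 15. [r3c6∈{3}] r3c6's peers cover all but 3. So r3c6=3.
Step 16. [r3c1∈{4}] r3c1 has the single candidate 4. So r3c1=4.

Answer: 2 1 3 4 6 5 / 6 5 4 3 2 1 / 4 6 5 2 1 3 / 3 2 1 5 4 6 / 1 3 2 6 5 4 / 5 4 6 1 3 2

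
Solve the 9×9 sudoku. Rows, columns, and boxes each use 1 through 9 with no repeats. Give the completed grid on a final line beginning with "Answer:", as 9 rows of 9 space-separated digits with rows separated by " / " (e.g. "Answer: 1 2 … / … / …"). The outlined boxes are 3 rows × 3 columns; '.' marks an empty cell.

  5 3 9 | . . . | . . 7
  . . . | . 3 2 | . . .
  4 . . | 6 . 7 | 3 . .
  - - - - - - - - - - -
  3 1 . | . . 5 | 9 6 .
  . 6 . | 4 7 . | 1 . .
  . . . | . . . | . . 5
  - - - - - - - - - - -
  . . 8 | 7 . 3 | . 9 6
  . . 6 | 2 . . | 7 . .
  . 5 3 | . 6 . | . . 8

Step 1. [r6c8∈{2,3,4,7,8}] col 8 places 7 nowhere but r6c8, so r6c8=7.
Step 2. [r4c4∈{8}] r4c4 is down to just 8, so r4c4=8.
Step 3. [r1c4∈{1}] only 1 remains possible at r1c4. So r1c4=1.
Step 4. [r9c4∈{9}] r9c4 has the single candidate 9, so r9c4=9.
Step 5. [r1c7∈{2,4,6,8}] 6 has one home in row 1: r1c7, so r1c7=6.
Step 6. [r1c8∈{2,4,8}] r1c8 is the only open cell in row 1 admitting 2, so r1c8=2.
Step 7. [r3c5∈{5,8,9}] r3c5 is the only open cell in box 2 admitting 9. So r3c5=9.
Step 8. [r3c8∈{1,5,8}] 5 has one home in row 3: r3c8. So r3c8=5.
Step 9. [r3c9∈{1}] r3c9 is down to just 1, so r3c9=1.
Step 10. [r3c3∈{2}] only 2 remains possible at r3c3 ⇒ r3c3=2.
Step 11. [r8c5∈{1,4,5,8}] row 8 places 5 nowhere but r8c5. So r8c5=5.
Step 12. [r9c1∈{1,2,7}] in row 9, 7 fits only at r9c1. So r9c1=7.
Step 13. [r6c3∈{4}] r6c3 has the single candidate 4, so r6c3=4.
Step 14. [r9c7∈{2,4}] in row 9, 2 fits only at r9c7 ⇒ r9c7=2.
Step 15. [r6c7∈{8}] only 8 remains possible at r6c7. So r6c7=8.
Step 16. [r8c6∈{1,4,8}] r8c6 is the only open cell in row 8 admitting 8, so r8c6=8.
Step 17. [r5c1∈{2,8,9}] across row 5, 8 lands solely at r5c1 ⇒ r5c1=8.
Step 18. [r4c9∈{2,4}] 4 has one home in row 4: r4c9. So r4c9=4.
Step 19. [r2c3∈{1,7}] across col 3, 1 lands solely at r2c3. So r2c3=1.
Step 20. [r2c8∈{4,8}] across col 8, 8 lands solely at r2c8. So r2c8=8.
Step 21. [r6c6∈{1,6,9}] in row 6, 6 fits only at r6c6. So r6c6=6.
Step 22. [r9c6∈{1,4}] across col 6, 1 lands solely at r9c6. So r9c6=1.
Step 23. [r7c5∈{4}] r7c5's peers cover all but 4 ⇒ r7c5=4.
Step 24. [r8c8∈{1,3,4}] across col 8, 1 lands solely at r8c8 ⇒ r8c8=1.
Step 25. [r8c1∈{9}] r8c1 is down to just 9, so r8c1=9.
Step 26. [r6c1∈{2}] r6c1's peers cover all but 2 ⇒ r6c1=2.
Step 27. [r8c9∈{3}] r8c9 is down to just 3, so r8c9=3.
Step 28. [r2c7∈{4}] r2c7 is down to just 4, so r2c7=4.
Step 29. [r7c2∈{2}] r7c2 has the single candidate 2. So r7c2=2.
Step 30. [r2c1∈{6}] only 6 remains possible at r2c1, so r2c1=6.
Step 31. [r7c7∈{5}] r7c7 has the single candidate 5. So r7c7=5.
Step 32. [r1c6∈{4}] r1c6 has the single candidate 4 ⇒ r1c6=4.
Step 33. [r3c2∈{8}] r3c2's peers cover all but 8 ⇒ r3c2=8.
Step 34. [r6c5∈{1}] r6c5 has the single candidate 1. So r6c5=1.
Step 35. [r6c4∈{3}] only 3 remains possible at r6c4, so r6c4=3.
Step 36. [r2c9∈{9}] r2c9 has the single candidate 9, so r2c9=9.
Step 37. [r6c2∈{9}] nothing but 9 survives at r6c2. So r6c2=9.
Step 38. [r1c5∈{8}] only 8 remains possible at r1c5 ⇒ r1c5=8.
Step 39. [r4c5∈{2}] r4c5 is down to just 2, so r4c5=2.
Step 40. [r5c6∈{9}] r5c6 is down to just 9, so r5c6=9.
Step 41. [r5c9∈{2}] r5c9's peers cover all but 2, so r5c9=2.
Step 42. [r5c8∈{3}] nothing but 3 survives at r5c8 ⇒ r5c8=3.
Step 43. [r9c8∈{4}] nothing but 4 survives at r9c8 ⇒ r9c8=4.
Step 44. [r4c3∈{7}] r4c3 has the single candidate 7, so r4c3=7.
Step 45. [r2c4∈{5}] nothing but 5 survives at r2c4 ⇒ r2c4=5.
Step 46. [r5c3∈{5}] r5c3 has the single candidate 5. So r5c3=5.
Step 47. [r7c1∈{1}] r7c1 has the single candidate 1. So r7c1=1.
Step 48. [r8c2∈{4}] r8c2 has the single candidate 4, so r8c2=4.
Step 49. [r2c2∈{7}] r2c2 has the single candidate 7. So r2c2=7.

Answer: 5 3 9 1 8 4 6 2 7 / 6 7 1 5 3 2 4 8 9 / 4 8 2 6 9 7 3 5 1 / 3 1 7 8 2 5 9 6 4 / 8 6 5 4 7 9 1 3 2 / 2 9 4 3 1 6 8 7 5 / 1 2 8 7 4 3 5 9 6 / 9 4 6 2 5 8 7 1 3 / 7 5 3 9 6 1 2 4 8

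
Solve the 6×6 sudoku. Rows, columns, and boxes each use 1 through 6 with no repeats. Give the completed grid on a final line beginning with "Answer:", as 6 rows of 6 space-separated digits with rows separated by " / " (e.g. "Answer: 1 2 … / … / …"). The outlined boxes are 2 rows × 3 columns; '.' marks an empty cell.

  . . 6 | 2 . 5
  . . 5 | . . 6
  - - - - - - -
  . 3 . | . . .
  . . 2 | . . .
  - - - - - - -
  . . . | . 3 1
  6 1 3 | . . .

Step 1. [r1c2∈{4}] nothing but 4 survives at r1c2 ⇒ r1c2=4.
Step 2. [r3c3∈{1,4}] col 3 places 1 nowhere but r3c3, so r3c3=1.
Step 3. [r1c5∈{1}] only 1 remains possible at r1c5, so r1c5=1.
Step 4. [r5c4∈{4,5,6}] in row 5, 6 fits only at r5c4, so r5c4=6.
Step 5. [r3c5∈{2,4,5,6}] row 3 places 6 nowhere but r3c5 ⇒ r3c5=6.
Step 6. [r2c4∈{3,4}] across box 2, 3 lands solely at r2c4 ⇒ r2c4=3.
Step 7. [r6c5∈{2,4,5}] col 5 places 2 nowhere but r6c5. So r6c5=2.
Step 8. [r4c5∈{4,5}] 5 has one home in col 5: r4c5, so r4c5=5.
Step 9. [r3c4∈{4}] nothing but 4 survives at r3c4 ⇒ r3c4=4.
Step 10. [r2c2∈{2}] r2c2 is down to just 2. So r2c2=2.
Step 11. [r5c1∈{2,4,5}] in row 5, 2 fits only at r5c1. So r5c1=2.
Step 12. [r5c2∈{5}] only 5 remains possible at r5c2. So r5c2=5.
Step 13. [r5c3∈{4}] nothing but 4 survives at r5c3, so r5c3=4.
Step 14. [r6c6∈{4}] r6c6's peers cover all but 4. So r6c6=4.
Step 15. [r4c4∈{1}] only 1 remains possible at r4c4, so r4c4=1.
Step 16. [r3c1∈{5}] r3c1 is down to just 5, so r3c1=5.
Step 17. [r4c6∈{3}] r4c6's peers cover all but 3 ⇒ r4c6=3.
Step 18. [r2c5∈{4}] r2c5 is down to just 4, so r2c5=4.
Step 19. [r6c4∈{5}] r6c4 has the single candidate 5 ⇒ r6c4=5.
Step 20. [r4c2∈{6}] nothing but 6 survives at r4c2. So r4c2=6.
Step 21. [r1c1∈{3}] r1c1 is down to just 3, so r1c1=3.
Step 22. [r4c1∈{4}] r4c1's peers cover all but 4 ⇒ r4c1=4.
Step 23. [r3c6∈{2}] r3c6 has the single candidate 2, so r3c6=2.
Step 24. [r2c1∈{1}] only 1 remains possible at r2c1, so r2c1=1.

Answer: 3 4 6 2 1 5 / 1 2 5 3 4 6 / 5 3 1 4 6 2 / 4 6 2 1 5 3 / 2 5 4 6 3 1 / 6 1 3 5 2 4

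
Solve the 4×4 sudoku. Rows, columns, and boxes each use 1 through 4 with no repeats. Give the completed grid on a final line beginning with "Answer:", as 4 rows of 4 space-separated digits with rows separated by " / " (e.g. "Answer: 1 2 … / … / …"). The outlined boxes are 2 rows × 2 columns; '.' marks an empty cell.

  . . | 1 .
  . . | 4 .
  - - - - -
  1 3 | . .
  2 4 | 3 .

Step 1. [r1c2∈{2}] r1c2 has the single candidate 2, so r1c2=2.
Step 2. [r2c1∈{3}] only 3 remains possible at r2c1. So r2c1=3.
Step 3. [r2c4∈{2}] r2c4 has the single candidate 2, so r2c4=2.
Step 4. [r3c4∈{4}] r3c4 is down to just 4. So r3c4=4.
Step 5. [r4c4∈{1}] r4c4 has the single candidate 1. So r4c4=1.
Step 6. [r1c4∈{3}] nothing but 3 survives at r1c4 ⇒ r1c4=3.
Step 7. [r2c2∈{1}] r2c2's peers cover all but 1, so r2c2=1.
Step 8. [r3c3∈{2}] r3c3 has the single candidate 2 ⇒ r3c3=2.
Step 9. [r1c1∈{4}] nothing but 4 survives at r1c1. So r1c1=4.

Answer: 4 2 1 3 / 3 1 4 2 / 1 3 2 4 / 2 4 3 1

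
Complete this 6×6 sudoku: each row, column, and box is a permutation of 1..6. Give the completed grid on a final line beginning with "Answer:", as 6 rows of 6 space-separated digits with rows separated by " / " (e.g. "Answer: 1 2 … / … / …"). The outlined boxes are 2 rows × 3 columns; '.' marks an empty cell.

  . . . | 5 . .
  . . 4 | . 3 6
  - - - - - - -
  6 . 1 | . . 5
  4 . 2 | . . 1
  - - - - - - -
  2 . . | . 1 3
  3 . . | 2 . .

Step 1. [r6c2∈{1,4,5,6}] row 6 places 1 nowhere but r6c2, so r6c2=1.
Step 2. [r6c6∈{4}] r6c6's peers cover all but 4 ⇒ r6c6=4.
Step 3. [r5c4∈{6}] r5c4's peers cover all but 6 ⇒ r5c4=6.
Step 4. [r3c2∈{3}] r3c2's peers cover all but 3. So r3c2=3.
Step 5. [r3c5∈{2,4}] across row 3, 2 lands solely at r3c5. So r3c5=2.
Step 6. [r5c3∈{5}] nothing but 5 survives at r5c3 ⇒ r5c3=5.
Step 7. [r2c1∈{1,5}] r2c1 is the only open cell in col 1 admitting 5, so r2c1=5.
Step 8. [r1c2∈{2,6}] across col 2, 6 lands solely at r1c2, so r1c2=6.
Step 9. [r1c3∈{3}] nothing but 3 survives at r1c3, so r1c3=3.
Step 10. [r4c2∈{5}] r4c2 is down to just 5 ⇒ r4c2=5.
Step 11. [r5c2∈{4}] only 4 remains possible at r5c2, so r5c2=4.
Step 12. [r1c1∈{1}] r1c1 is down to just 1. So r1c1=1.
Step 13. [r6c5∈{5}] r6c5's peers cover all but 5 ⇒ r6c5=5.
Step 14. [r1c5∈{4}] r1c5 is down to just 4. So r1c5=4.
Step 15. [r1c6∈{2}] r1c6 has the single candidate 2. So r1c6=2.
Step 16. [r4c4∈{3}] r4c4 is down to just 3 ⇒ r4c4=3.
Step 17. [r2c4∈{1}] r2c4's peers cover all but 1 ⇒ r2c4=1.
Step 18. [r6c3∈{6}] r6c3 is down to just 6 ⇒ r6c3=6.
Step 19. [r2c2∈{2}] only 2 remains possible at r2c2 ⇒ r2c2=2.
Step 20. [r4c5∈{6}] r4c5 has the single candidate 6 ⇒ r4c5=6.
Step 21. [r3c4∈{4}] r3c4 has the single candidate 4 ⇒ r3c4=4.

Answer: 1 6 3 5 4 2 / 5 2 4 1 3 6 / 6 3 1 4 2 5 / 4 5 2 3 6 1 / 2 4 5 6 1 3 / 3 1 6 2 5 4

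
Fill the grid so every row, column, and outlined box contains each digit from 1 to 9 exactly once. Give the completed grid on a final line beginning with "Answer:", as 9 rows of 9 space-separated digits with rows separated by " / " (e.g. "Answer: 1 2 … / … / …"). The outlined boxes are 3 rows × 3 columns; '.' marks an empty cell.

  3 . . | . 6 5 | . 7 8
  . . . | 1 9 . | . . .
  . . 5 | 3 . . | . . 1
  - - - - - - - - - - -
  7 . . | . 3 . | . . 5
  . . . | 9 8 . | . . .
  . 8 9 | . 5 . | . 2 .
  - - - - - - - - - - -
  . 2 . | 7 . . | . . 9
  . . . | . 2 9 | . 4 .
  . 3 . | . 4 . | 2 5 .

Step 1. [r7c1∈{1,4,5,6,8}] in row 7, 5 fits only at r7c1, so r7c1=5.
Step 2. [r7c3∈{1,4,6,8}] across row 7, 4 lands solely at r7c3. So r7c3=4.
Step 3. [r5c3∈{1,2,3,6}] across col 3, 3 lands solely at r5c3 ⇒ r5c3=3.
Step 4. [r2c9∈{2,3,4,6}] 2 has one home in col 9: r2c9 ⇒ r2c9=2.
Step 5. [r7c6∈{1,3,6,8}] r7c6 is the only open cell in col 6 admitting 3, so r7c6=3.
Step 6. [r9c1∈{1,6,8,9}] in row 9, 9 fits only at r9c1. So r9c1=9.
Step 7. [r3c5∈{7}] only 7 remains possible at r3c5. So r3c5=7.
Step 8. [r2c7∈{3,4,5,6}] row 2 places 5 nowhere but r2c7. So r2c7=5.
Step 9. [r7c5∈{1}] r7c5 is down to just 1 ⇒ r7c5=1.
Step 10. [r8c7∈{1,3,6,7,8}] r8c7 is the only open cell in box 9 admitting 1, so r8c7=1.
Step 11. [r9c3∈{1,6,7,8}] r9c3 is the only open cell in row 9 admitting 1. So r9c3=1.
Step 12. [r6c7∈{3,4,6,7}] 3 has one home in col 7: r6c7, so r6c7=3.
Step 13. [r5c7∈{4,6,7}] across col 7, 7 lands solely at r5c7, so r5c7=7.
Step 14. [r1c2∈{1,4,9}] r1c2 is the only open cell in row 1 admitting 1. So r1c2=1.
Step 15. [r3c2∈{4,6,9}] r3c2 is the only open cell in col 2 admitting 9, so r3c2=9.
Step 16. [r3c8∈{6}] only 6 remains possible at r3c8. So r3c8=6.
Step 17. [r7c7∈{6,8}] r7c7 is the only open cell in row 7 admitting 6, so r7c7=6.
Step 18. [r3c7∈{4}] r3c7's peers cover all but 4, so r3c7=4.
Step 19. [r1c4∈{2,4}] across row 1, 4 lands solely at r1c4. So r1c4=4.
Step 20. [r6c4∈{6}] nothing but 6 survives at r6c4, so r6c4=6.
Step 21. [r3c6∈{2,8}] r3c6 is the only open cell in box 2 admitting 2, so r3c6=2.
Step 22. [r5c1∈{1,2,4,6}] across row 5, 2 lands solely at r5c1 ⇒ r5c1=2.
Step 23. [r4c3∈{6}] r4c3's peers cover all but 6 ⇒ r4c3=6.
Step 24. [r4c2∈{4}] r4c2's peers cover all but 4. So r4c2=4.
Step 25. [r4c8∈{1,8,9}] across col 8, 9 lands solely at r4c8. So r4c8=9.
Step 26. [r3c1∈{8}] only 8 remains possible at r3c1. So r3c1=8.
Step 27. [r6c6∈{1,4,7}] across row 6, 7 lands solely at r6c6 ⇒ r6c6=7.
Step 28. [r5c6∈{1,4}] r5c6 is the only open cell in col 6 admitting 4 ⇒ r5c6=4.
Step 29. [r8c1∈{6}] only 6 remains possible at r8c1 ⇒ r8c1=6.
Step 30. [r8c2∈{7}] nothing but 7 survives at r8c2, so r8c2=7.
Step 31. [r9c4∈{8}] r9c4's peers cover all but 8, so r9c4=8.
Step 32. [r6c1∈{1}] r6c1 has the single candidate 1. So r6c1=1.
Step 33. [r2c8∈{3}] r2c8 has the single candidate 3, so r2c8=3.
Step 34. [r2c2∈{6}] r2c2 has the single candidate 6. So r2c2=6.
Step 35. [r2c6∈{8}] r2c6 has the single candidate 8. So r2c6=8.
Step 36. [r8c4∈{5}] only 5 remains possible at r8c4. So r8c4=5.
Step 37. [r4c7∈{8}] r4c7's peers cover all but 8. So r4c7=8.
Step 38. [r6c9∈{4}] r6c9's peers cover all but 4, so r6c9=4.
Step 39. [r1c3∈{2}] r1c3 is down to just 2 ⇒ r1c3=2.
Step 40. [r5c8∈{1}] r5c8 has the single candidate 1, so r5c8=1.
Step 41. [r8c9∈{3}] only 3 remains possible at r8c9. So r8c9=3.
Step 42. [r2c3∈{7}] r2c3 is down to just 7. So r2c3=7.
Step 43. [r9c6∈{6}] r9c6's peers cover all but 6. So r9c6=6.
Step 44. [r5c9∈{6}] r5c9 is down to just 6 ⇒ r5c9=6.
Step 45. [r8c3∈{8}] r8c3's peers cover all but 8, so r8c3=8.
Step 46. [r4c6∈{1}] r4c6's peers cover all but 1 ⇒ r4c6=1.
Step 47. [r1c7∈{9}] r1c7's peers cover all but 9. So r1c7=9.
Step 48. [r9c9∈{7}] r9c9 is down to just 7, so r9c9=7.
Step 49. [r7c8∈{8}] r7c8's peers cover all but 8. So r7c8=8.
Step 50. [r5c2∈{5}] r5c2's peers cover all but 5. So r5c2=5.
Step 51. [r2c1∈{4}] r2c1 has the single candidate 4 ⇒ r2c1=4.
Step 52. [r4c4∈{2}] nothing but 2 survives at r4c4. So r4c4=2.

Answer: 3 1 2 4 6 5 9 7 8 / 4 6 7 1 9 8 5 3 2 / 8 9 5 3 7 2 4 6 1 / 7 4 6 2 3 1 8 9 5 / 2 5 3 9 8 4 7 1 6 / 1 8 9 6 5 7 3 2 4 / 5 2 4 7 1 3 6 8 9 / 6 7 8 5 2 9 1 4 3 / 9 3 1 8 4 6 2 5 7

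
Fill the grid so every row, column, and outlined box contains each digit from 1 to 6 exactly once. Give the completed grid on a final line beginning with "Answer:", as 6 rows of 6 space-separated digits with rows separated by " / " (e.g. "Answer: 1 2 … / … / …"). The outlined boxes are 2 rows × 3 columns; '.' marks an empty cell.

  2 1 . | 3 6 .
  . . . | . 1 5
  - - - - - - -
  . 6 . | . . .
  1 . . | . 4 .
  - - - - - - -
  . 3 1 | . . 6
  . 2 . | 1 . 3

Step 1. [r4c3∈{2,3,5}] 3 has one home in row 4: r4c3, so r4c3=3.
Step 2. [r3c3∈{2,4,5}] 2 has one home in col 3: r3c3 ⇒ r3c3=2.
Step 3. [r6c5∈{5}] r6c5's peers cover all but 5 ⇒ r6c5=5.
Step 4. [r3c1∈{4,5}] across row 3, 4 lands solely at r3c1 ⇒ r3c1=4.
Step 5. [r2c4∈{2,4}] 2 has one home in row 2: r2c4, so r2c4=2.
Step 6. [r6c3∈{4,6}] across row 6, 4 lands solely at r6c3, so r6c3=4.
Step 7. [r3c4∈{5}] only 5 remains possible at r3c4 ⇒ r3c4=5.
Step 8. [r6c1∈{6}] r6c1's peers cover all but 6 ⇒ r6c1=6.
Step 9. [r1c6∈{4}] nothing but 4 survives at r1c6. So r1c6=4.
Step 10. [r2c2∈{4}] r2c2 is down to just 4. So r2c2=4.
Step 11. [r4c4∈{6}] only 6 remains possible at r4c4 ⇒ r4c4=6.
Step 12. [r2c3∈{6}] nothing but 6 survives at r2c3 ⇒ r2c3=6.
Step 13. [r2c1∈{3}] r2c1 is down to just 3. So r2c1=3.
Step 14. [r5c5∈{2}] r5c5 is down to just 2, so r5c5=2.
Step 15. [r4c6∈{2}] r4c6 is down to just 2. So r4c6=2.
Step 16. [r1c3∈{5}] r1c3 is down to just 5 ⇒ r1c3=5.
Step 17. [r5c4∈{4}] r5c4's peers cover all but 4, so r5c4=4.
Step 18. [r3c5∈{3}] r3c5 is down to just 3, so r3c5=3.
Step 19. [r4c2∈{5}] r4c2 has the single candidate 5 ⇒ r4c2=5.
Step 20. [r3c6∈{1}] r3c6's peers cover all but 1. So r3c6=1.
Step 21. [r5c1∈{5}] r5c1's peers cover all but 5. So r5c1=5.

Answer: 2 1 5 3 6 4 / 3 4 6 2 1 5 / 4 6 2 5 3 1 / 1 5 3 6 4 2 / 5 3 1 4 2 6 / 6 2 4 1 5 3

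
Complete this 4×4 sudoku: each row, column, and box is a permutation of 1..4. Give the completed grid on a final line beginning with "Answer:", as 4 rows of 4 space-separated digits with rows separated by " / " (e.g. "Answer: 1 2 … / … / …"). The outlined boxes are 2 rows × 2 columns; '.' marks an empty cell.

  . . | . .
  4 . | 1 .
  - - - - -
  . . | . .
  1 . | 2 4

Step 1. [r3c3∈{3}] nothing but 3 survives at r3c3 ⇒ r3c3=3.
Step 2. [r1c1∈{2,3}] in col 1, 3 fits only at r1c1 ⇒ r1c1=3.
Step 3. [r2c2∈{2}] r2c2 has the single candidate 2 ⇒ r2c2=2.
Step 4. [r1c3∈{4}] r1c3's peers cover all but 4 ⇒ r1c3=4.
Step 5. [r4c2∈{3}] r4c2 is down to just 3. So r4c2=3.
Step 6. [r2c4∈{3}] r2c4 is down to just 3. So r2c4=3.
Step 7. [r3c1∈{2}] only 2 remains possible at r3c1 ⇒ r3c1=2.
Step 8. [r1c4∈{2}] r1c4 has the single candidate 2 ⇒ r1c4=2.
Step 9. [r1c2∈{1}] r1c2 has the single candidate 1, so r1c2=1.
Step 10. [r3c4∈{1}] nothing but 1 survives at r3c4 ⇒ r3c4=1.
Step 11. [r3c2∈{4}] r3c2 is down to just 4 ⇒ r3c2=4.

Answer: 3 1 4 2 / 4 2 1 3 / 2 4 3 1 / 1 3 2 4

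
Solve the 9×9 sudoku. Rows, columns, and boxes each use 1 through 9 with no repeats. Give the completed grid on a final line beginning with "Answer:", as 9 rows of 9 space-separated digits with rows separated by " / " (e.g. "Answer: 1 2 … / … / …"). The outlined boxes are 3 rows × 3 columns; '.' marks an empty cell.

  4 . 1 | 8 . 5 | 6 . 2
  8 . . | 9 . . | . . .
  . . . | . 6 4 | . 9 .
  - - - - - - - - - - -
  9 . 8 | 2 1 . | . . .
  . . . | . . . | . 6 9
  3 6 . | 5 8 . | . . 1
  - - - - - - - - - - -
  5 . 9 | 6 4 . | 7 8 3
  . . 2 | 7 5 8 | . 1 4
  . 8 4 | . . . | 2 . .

Step 1. [r6c3∈{7}] only 7 remains possible at r6c3, so r6c3=7.
Step 2. [r5c3∈{5}] r5c3 is down to just 5, so r5c3=5.
Step 3. [r3c3∈{3}] r3c3 has the single candidate 3, so r3c3=3.
Step 4. [r6c7∈{4}] nothing but 4 survives at r6c7. So r6c7=4.
Step 5. [r2c5∈{2,3,7}] in col 5, 2 fits only at r2c5, so r2c5=2.
Step 6. [r9c8∈{5}] only 5 remains possible at r9c8. So r9c8=5.
Step 7. [r7c2∈{1}] nothing but 1 survives at r7c2. So r7c2=1.
Step 8. [r3c4∈{1}] nothing but 1 survives at r3c4, so r3c4=1.
Step 9. [r3c9∈{5,7,8}] in col 9, 8 fits only at r3c9. So r3c9=8.
Step 10. [r3c7∈{5}] r3c7 has the single candidate 5. So r3c7=5.
Step 11. [r2c9∈{7}] only 7 remains possible at r2c9 ⇒ r2c9=7.
Step 12. [r2c6∈{3}] nothing but 3 survives at r2c6. So r2c6=3.
Step 13. [r4c7∈{3}] only 3 remains possible at r4c7 ⇒ r4c7=3.
Step 14. [r5c6∈{7}] nothing but 7 survives at r5c6. So r5c6=7.
Step 15. [r9c5∈{3,9}] 9 has one home in col 5: r9c5, so r9c5=9.
Step 16. [r5c4∈{3,4}] across col 4, 4 lands solely at r5c4, so r5c4=4.
Step 17. [r5c2∈{2}] r5c2's peers cover all but 2. So r5c2=2.
Step 18. [r9c1∈{6,7}] 7 has one home in row 9: r9c1 ⇒ r9c1=7.
Step 19. [r3c2∈{7}] r3c2 is down to just 7. So r3c2=7.
Step 20. [r2c2∈{5}] nothing but 5 survives at r2c2, so r2c2=5.
Step 21. [r2c8∈{4}] r2c8 is down to just 4 ⇒ r2c8=4.
Step 22. [r1c8∈{3}] r1c8 has the single candidate 3 ⇒ r1c8=3.
Step 23. [r8c7∈{9}] r8c7 has the single candidate 9 ⇒ r8c7=9.
Step 24. [r4c2∈{4}] r4c2's peers cover all but 4 ⇒ r4c2=4.
Step 25. [r9c9∈{6}] r9c9 has the single candidate 6. So r9c9=6.
Step 26. [r8c2∈{3}] r8c2 is down to just 3 ⇒ r8c2=3.
Step 27. [r3c1∈{2}] r3c1 is down to just 2, so r3c1=2.
Step 28. [r5c7∈{8}] r5c7's peers cover all but 8. So r5c7=8.
Step 29. [r9c4∈{3}] r9c4 has the single candidate 3, so r9c4=3.
Step 30. [r8c1∈{6}] only 6 remains possible at r8c1 ⇒ r8c1=6.
Step 31. [r6c6∈{9}] r6c6 has the single candidate 9. So r6c6=9.
Step 32. [r9c6∈{1}] r9c6 has the single candidate 1 ⇒ r9c6=1.
Step 33. [r4c6∈{6}] r4c6's peers cover all but 6, so r4c6=6.
Step 34. [r2c7∈{1}] only 1 remains possible at r2c7. So r2c7=1.
Step 35. [r5c5∈{3}] only 3 remains possible at r5c5. So r5c5=3.
Step 36. [r4c9∈{5}] r4c9's peers cover all but 5 ⇒ r4c9=5.
Step 37. [r2c3∈{6}] nothing but 6 survives at r2c3. So r2c3=6.
Step 38. [r1c2∈{9}] nothing but 9 survives at r1c2 ⇒ r1c2=9.
Step 39. [r1c5∈{7}] nothing but 7 survives at r1c5, so r1c5=7.
Step 40. [r5c1∈{1}] nothing but 1 survives at r5c1 ⇒ r5c1=1.
Step 41. [r6c8∈{2}] r6c8 is down to just 2. So r6c8=2.
Step 42. [r4c8∈{7}] only 7 remains possible at r4c8. So r4c8=7.
Step 43. [r7c6∈{2}] r7c6 is down to just 2 ⇒ r7c6=2.

Answer: 4 9 1 8 7 5 6 3 2 / 8 5 6 9 2 3 1 4 7 / 2 7 3 1 6 4 5 9 8 / 9 4 8 2 1 6 3 7 5 / 1 2 5 4 3 7 8 6 9 / 3 6 7 5 8 9 4 2 1 / 5 1 9 6 4 2 7 8 3 / 6 3 2 7 5 8 9 1 4 / 7 8 4 3 9 1 2 5 6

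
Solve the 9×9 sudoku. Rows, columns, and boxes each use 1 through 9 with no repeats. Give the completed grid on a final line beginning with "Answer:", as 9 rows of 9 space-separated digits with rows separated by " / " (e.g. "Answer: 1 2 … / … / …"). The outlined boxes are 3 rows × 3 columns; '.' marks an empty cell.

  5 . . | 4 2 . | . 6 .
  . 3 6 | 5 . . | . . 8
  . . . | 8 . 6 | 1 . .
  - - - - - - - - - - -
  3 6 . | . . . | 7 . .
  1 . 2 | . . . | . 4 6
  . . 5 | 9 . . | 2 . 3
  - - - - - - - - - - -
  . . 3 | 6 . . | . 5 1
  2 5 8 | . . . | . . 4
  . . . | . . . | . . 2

Step 1. [r6c1∈{4,7,8}] col 1 places 8 nowhere but r6c1. So r6c1=8.
Step 2. [r7c6∈{2,4,7,8,9}] in row 7, 2 fits only at r7c6 ⇒ r7c6=2.
Step 3. [r5c7∈{5,8,9}] in col 7, 5 fits only at r5c7, so r5c7=5.
Step 4. [r5c2∈{7,9}] row 5 places 9 nowhere but r5c2 ⇒ r5c2=9.
Step 5. [r6c2∈{4,7}] 7 has one home in box 4: r6c2 ⇒ r6c2=7.
Step 6. [r7c2∈{4}] r7c2 is down to just 4 ⇒ r7c2=4.
Step 7. [r9c2∈{1}] r9c2's peers cover all but 1, so r9c2=1.
Step 8. [r4c8∈{1,8,9}] box 6 places 8 nowhere but r4c8. So r4c8=8.
Step 9. [r9c1∈{6,7,9}] in col 1, 6 fits only at r9c1. So r9c1=6.
Step 10. [r1c3∈{1,7,9}] r1c3 is the only open cell in col 3 admitting 1 ⇒ r1c3=1.
Step 11. [r2c8∈{2,7,9}] in row 2, 2 fits only at r2c8 ⇒ r2c8=2.
Step 12. [r4c3∈{4}] r4c3 is down to just 4. So r4c3=4.
Step 13. [r3c1∈{4,7,9}] in row 3, 4 fits only at r3c1 ⇒ r3c1=4.
Step 14. [r8c7∈{3,6,9}] r8c7 is the only open cell in row 8 admitting 6 ⇒ r8c7=6.
Step 15. [r3c9∈{5,7,9}] r3c9 is the only open cell in row 3 admitting 5. So r3c9=5.
Step 16. [r1c9∈{7,9}] in col 9, 7 fits only at r1c9. So r1c9=7.
Step 17. [r6c5∈{1,4,6}] r6c5 is the only open cell in row 6 admitting 6. So r6c5=6.
Step 18. [r9c5∈{3,4,5,7,8,9}] 4 has one home in col 5: r9c5, so r9c5=4.
Step 19. [r9c6∈{3,5,7,8,9}] r9c6 is the only open cell in row 9 admitting 5, so r9c6=5.
Step 20. [r4c6∈{1}] r4c6 is down to just 1. So r4c6=1.
Step 21. [r7c5∈{7,8,9}] across box 8, 8 lands solely at r7c5 ⇒ r7c5=8.
Step 22. [r7c7∈{9}] r7c7 is down to just 9 ⇒ r7c7=9.
Step 23. [r1c6∈{3,9}] row 1 places 9 nowhere but r1c6 ⇒ r1c6=9.
Step 24. [r2c6∈{7}] nothing but 7 survives at r2c6 ⇒ r2c6=7.
Step 25. [r8c6∈{3}] r8c6 has the single candidate 3 ⇒ r8c6=3.
Step 26. [r9c4∈{7}] r9c4's peers cover all but 7, so r9c4=7.
Step 27. [r3c8∈{3,9}] col 8 places 9 nowhere but r3c8, so r3c8=9.
Step 28. [r9c7∈{3,8}] across row 9, 8 lands solely at r9c7 ⇒ r9c7=8.
Step 29. [r3c5∈{3}] nothing but 3 survives at r3c5. So r3c5=3.
Step 30. [r8c5∈{1,9}] 9 has one home in row 8: r8c5, so r8c5=9.
Step 31. [r2c1∈{9}] r2c1's peers cover all but 9 ⇒ r2c1=9.
Step 32. [r4c4∈{2}] r4c4 has the single candidate 2, so r4c4=2.
Step 33. [r1c2∈{8}] r1c2 is down to just 8. So r1c2=8.
Step 34. [r3c3∈{7}] r3c3's peers cover all but 7. So r3c3=7.
Step 35. [r9c8∈{3}] only 3 remains possible at r9c8 ⇒ r9c8=3.
Step 36. [r8c8∈{7}] r8c8's peers cover all but 7, so r8c8=7.
Step 37. [r6c6∈{4}] r6c6's peers cover all but 4. So r6c6=4.
Step 38. [r8c4∈{1}] r8c4 has the single candidate 1 ⇒ r8c4=1.
Step 39. [r6c8∈{1}] only 1 remains possible at r6c8. So r6c8=1.
Step 40. [r7c1∈{7}] nothing but 7 survives at r7c1. So r7c1=7.
Step 41. [r5c5∈{7}] r5c5 has the single candidate 7 ⇒ r5c5=7.
Step 42. [r3c2∈{2}] r3c2's peers cover all but 2, so r3c2=2.
Step 43. [r9c3∈{9}] r9c3 is down to just 9. So r9c3=9.
Step 44. [r4c5∈{5}] r4c5 is down to just 5 ⇒ r4c5=5.
Step 45. [r5c4∈{3}] only 3 remains possible at r5c4, so r5c4=3.
Step 46. [r1c7∈{3}] r1c7 has the single candidate 3. So r1c7=3.
Step 47. [r2c5∈{1}] r2c5's peers cover all but 1 ⇒ r2c5=1.
Step 48. [r2c7∈{4}] r2c7 is down to just 4. So r2c7=4.
Step 49. [r4c9∈{9}] r4c9 is down to just 9, so r4c9=9.
Step 50. [r5c6∈{8}] r5c6's peers cover all but 8 ⇒ r5c6=8.

Answer: 5 8 1 4 2 9 3 6 7 / 9 3 6 5 1 7 4 2 8 / 4 2 7 8 3 6 1 9 5 / 3 6 4 2 5 1 7 8 9 / 1 9 2 3 7 8 5 4 6 / 8 7 5 9 6 4 2 1 3 / 7 4 3 6 8 2 9 5 1 / 2 5 8 1 9 3 6 7 4 / 6 1 9 7 4 5 8 3 2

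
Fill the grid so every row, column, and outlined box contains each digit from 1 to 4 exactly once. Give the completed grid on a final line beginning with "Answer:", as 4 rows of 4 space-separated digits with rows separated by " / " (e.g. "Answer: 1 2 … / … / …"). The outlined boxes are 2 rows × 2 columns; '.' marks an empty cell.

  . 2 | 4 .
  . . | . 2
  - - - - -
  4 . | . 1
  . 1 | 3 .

Step 1. [r1c1∈{1,3}] in row 1, 1 fits only at r1c1. So r1c1=1.
Step 2. [r2c2∈{3,4}] across row 2, 4 lands solely at r2c2, so r2c2=4.
Step 3. [r1c4∈{3}] only 3 remains possible at r1c4. So r1c4=3.
Step 4. [r4c1∈{2}] r4c1 is down to just 2. So r4c1=2.
Step 5. [r2c1∈{3}] only 3 remains possible at r2c1 ⇒ r2c1=3.
Step 6. [r4c4∈{4}] r4c4 is down to just 4, so r4c4=4.
Step 7. [r3c2∈{3}] nothing but 3 survives at r3c2, so r3c2=3.
Step 8. [r2c3∈{1}] r2c3's peers cover all but 1. So r2c3=1.
Step 9. [r3c3∈{2}] only 2 remains possible at r3c3. So r3c3=2.

Answer: 1 2 4 3 / 3 4 1 2 / 4 3 2 1 / 2 1 3 4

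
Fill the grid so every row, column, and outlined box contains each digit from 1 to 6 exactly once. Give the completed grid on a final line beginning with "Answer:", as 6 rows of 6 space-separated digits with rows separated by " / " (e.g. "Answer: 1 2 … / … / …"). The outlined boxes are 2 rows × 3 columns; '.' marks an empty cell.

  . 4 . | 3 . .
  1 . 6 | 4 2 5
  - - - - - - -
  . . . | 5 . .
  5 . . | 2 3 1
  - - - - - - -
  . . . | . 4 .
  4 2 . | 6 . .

Step 1. [r5c2∈{1,3,5,6}] 5 has one home in col 2: r5c2. So r5c2=5.
Step 2. [r3c5∈{6}] r3c5's peers cover all but 6, so r3c5=6.
Step 3. [r6c6∈{3}] r6c6 is down to just 3, so r6c6=3.
Step 4. [r6c3∈{1}] only 1 remains possible at r6c3 ⇒ r6c3=1.
Step 5. [r1c1∈{2}] r1c1 is down to just 2. So r1c1=2.
Step 6. [r3c1∈{3}] nothing but 3 survives at r3c1 ⇒ r3c1=3.
Step 7. [r3c6∈{4}] r3c6 has the single candidate 4. So r3c6=4.
Step 8. [r5c3∈{3}] r5c3 is down to just 3, so r5c3=3.
Step 9. [r4c3∈{4}] r4c3 is down to just 4, so r4c3=4.
Step 10. [r6c5∈{5}] nothing but 5 survives at r6c5, so r6c5=5.
Step 11. [r2c2∈{3}] r2c2's peers cover all but 3, so r2c2=3.
Step 12. [r1c3∈{5}] r1c3 has the single candidate 5, so r1c3=5.
Step 13. [r4c2∈{6}] r4c2 has the single candidate 6. So r4c2=6.
Step 14. [r3c3∈{2}] r3c3 is down to just 2 ⇒ r3c3=2.
Step 15. [r5c1∈{6}] only 6 remains possible at r5c1 ⇒ r5c1=6.
Step 16. [r1c6∈{6}] r1c6's peers cover all but 6, so r1c6=6.
Step 17. [r5c6∈{2}] only 2 remains possible at r5c6 ⇒ r5c6=2.
Step 18. [r3c2∈{1}] r3c2 has the single candidate 1. So r3c2=1.
Step 19. [r5c4∈{1}] r5c4 is down to just 1, so r5c4=1.
Step 20. [r1c5∈{1}] nothing but 1 survives at r1c5 ⇒ r1c5=1.

Answer: 2 4 5 3 1 6 / 1 3 6 4 2 5 / 3 1 2 5 6 4 / 5 6 4 2 3 1 / 6 5 3 1 4 2 / 4 2 1 6 5 3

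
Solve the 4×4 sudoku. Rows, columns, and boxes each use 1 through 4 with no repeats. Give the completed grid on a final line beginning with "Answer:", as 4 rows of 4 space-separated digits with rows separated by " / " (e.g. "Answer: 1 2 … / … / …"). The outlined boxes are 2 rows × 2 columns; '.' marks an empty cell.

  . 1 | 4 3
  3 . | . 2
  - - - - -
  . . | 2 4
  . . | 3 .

Step 1. [r4c1∈{1,2,4}] in col 1, 4 fits only at r4c1, so r4c1=4.
Step 2. [r2c3∈{1}] r2c3 has the single candidate 1, so r2c3=1.
Step 3. [r4c2∈{2}] only 2 remains possible at r4c2. So r4c2=2.
Step 4. [r3c1∈{1}] nothing but 1 survives at r3c1. So r3c1=1.
Step 5. [r4c4∈{1}] nothing but 1 survives at r4c4, so r4c4=1.
Step 6. [r3c2∈{3}] only 3 remains possible at r3c2. So r3c2=3.
Step 7. [r1c1∈{2}] r1c1 has the single candidate 2 ⇒ r1c1=2.
Step 8. [r2c2∈{4}] nothing but 4 survives at r2c2. So r2c2=4.

Answer: 2 1 4 3 / 3 4 1 2 / 1 3 2 4 / 4 2 3 1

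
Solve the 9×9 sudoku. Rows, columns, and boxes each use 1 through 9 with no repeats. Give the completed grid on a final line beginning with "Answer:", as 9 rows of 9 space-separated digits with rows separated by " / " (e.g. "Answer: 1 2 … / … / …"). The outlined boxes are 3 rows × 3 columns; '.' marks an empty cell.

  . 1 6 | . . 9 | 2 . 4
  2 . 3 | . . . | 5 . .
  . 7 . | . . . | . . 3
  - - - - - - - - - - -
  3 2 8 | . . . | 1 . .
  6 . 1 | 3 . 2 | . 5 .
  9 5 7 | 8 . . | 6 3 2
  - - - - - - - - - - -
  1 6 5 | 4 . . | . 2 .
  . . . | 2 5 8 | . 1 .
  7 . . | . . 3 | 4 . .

Step 1. [r2c9∈{1,6,7,8,9}] col 9 places 1 nowhere but r2c9, so r2c9=1.
Step 2. [r7c6∈{7}] r7c6's peers cover all but 7, so r7c6=7.
Step 3. [r7c5∈{9}] r7c5's peers cover all but 9 ⇒ r7c5=9.
Step 4. [r4c4∈{5,6,7,9}] in col 4, 9 fits only at r4c4. So r4c4=9.
Step 5. [r4c9∈{7}] nothing but 7 survives at r4c9, so r4c9=7.
Step 6. [r3c5∈{1,2,4,6,8}] r3c5 is the only open cell in row 3 admitting 2 ⇒ r3c5=2.
Step 7. [r7c9∈{8}] r7c9 is down to just 8, so r7c9=8.
Step 8. [r8c1∈{4}] nothing but 4 survives at r8c1, so r8c1=4.
Step 9. [r8c3∈{9}] r8c3 has the single candidate 9. So r8c3=9.
Step 10. [r4c6∈{4,5,6}] across row 4, 5 lands solely at r4c6, so r4c6=5.
Step 11. [r2c2∈{4,8,9}] r2c2 is the only open cell in col 2 admitting 9, so r2c2=9.
Step 12. [r4c5∈{4,6}] r4c5 is the only open cell in row 4 admitting 6, so r4c5=6.
Step 13. [r9c4∈{1,6}] across box 8, 6 lands solely at r9c4, so r9c4=6.
Step 14. [r2c4∈{7}] r2c4 has the single candidate 7. So r2c4=7.
Step 15. [r5c7∈{8,9}] r5c7 is the only open cell in row 5 admitting 8. So r5c7=8.
Step 16. [r9c8∈{9}] r9c8 is down to just 9. So r9c8=9.
Step 17. [r3c4∈{1,5}] col 4 places 1 nowhere but r3c4 ⇒ r3c4=1.
Step 18. [r6c6∈{1,4}] 1 has one home in col 6: r6c6 ⇒ r6c6=1.
Step 19. [r3c1∈{5,8}] across row 3, 5 lands solely at r3c1, so r3c1=5.
Step 20. [r3c8∈{6,8}] 8 has one home in row 3: r3c8. So r3c8=8.
Step 21. [r2c5∈{4,8}] r2c5 is the only open cell in row 2 admitting 8 ⇒ r2c5=8.
Step 22. [r3c6∈{4,6}] r3c6 is the only open cell in row 3 admitting 6. So r3c6=6.
Step 23. [r6c5∈{4}] nothing but 4 survives at r6c5. So r6c5=4.
Step 24. [r8c7∈{3,7}] row 8 places 7 nowhere but r8c7, so r8c7=7.
Step 25. [r1c4∈{5}] only 5 remains possible at r1c4 ⇒ r1c4=5.
Step 26. [r9c3∈{2}] r9c3 has the single candidate 2, so r9c3=2.
Step 27. [r8c9∈{6}] nothing but 6 survives at r8c9. So r8c9=6.
Step 28. [r5c9∈{9}] r5c9 is down to just 9, so r5c9=9.
Step 29. [r1c5∈{3}] r1c5 has the single candidate 3, so r1c5=3.
Step 30. [r3c3∈{4}] nothing but 4 survives at r3c3, so r3c3=4.
Step 31. [r5c5∈{7}] r5c5 has the single candidate 7. So r5c5=7.
Step 32. [r4c8∈{4}] r4c8 has the single candidate 4. So r4c8=4.
Step 33. [r3c7∈{9}] only 9 remains possible at r3c7, so r3c7=9.
Step 34. [r2c8∈{6}] r2c8 has the single candidate 6 ⇒ r2c8=6.
Step 35. [r5c2∈{4}] r5c2 has the single candidate 4, so r5c2=4.
Step 36. [r9c5∈{1}] r9c5 has the single candidate 1. So r9c5=1.
Step 37. [r1c1∈{8}] r1c1 is down to just 8. So r1c1=8.
Step 38. [r7c7∈{3}] r7c7 is down to just 3, so r7c7=3.
Step 39. [r1c8∈{7}] r1c8's peers cover all but 7 ⇒ r1c8=7.
Step 40. [r9c9∈{5}] only 5 remains possible at r9c9, so r9c9=5.
Step 41. [r2c6∈{4}] nothing but 4 survives at r2c6. So r2c6=4.
Step 42. [r9c2∈{8}] r9c2 has the single candidate 8 ⇒ r9c2=8.
Step 43. [r8c2∈{3}] r8c2's peers cover all but 3 ⇒ r8c2=3.

Answer: 8 1 6 5 3 9 2 7 4 / 2 9 3 7 8 4 5 6 1 / 5 7 4 1 2 6 9 8 3 / 3 2 8 9 6 5 1 4 7 / 6 4 1 3 7 2 8 5 9 / 9 5 7 8 4 1 6 3 2 / 1 6 5 4 9 7 3 2 8 / 4 3 9 2 5 8 7 1 6 / 7 8 2 6 1 3 4 9 5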